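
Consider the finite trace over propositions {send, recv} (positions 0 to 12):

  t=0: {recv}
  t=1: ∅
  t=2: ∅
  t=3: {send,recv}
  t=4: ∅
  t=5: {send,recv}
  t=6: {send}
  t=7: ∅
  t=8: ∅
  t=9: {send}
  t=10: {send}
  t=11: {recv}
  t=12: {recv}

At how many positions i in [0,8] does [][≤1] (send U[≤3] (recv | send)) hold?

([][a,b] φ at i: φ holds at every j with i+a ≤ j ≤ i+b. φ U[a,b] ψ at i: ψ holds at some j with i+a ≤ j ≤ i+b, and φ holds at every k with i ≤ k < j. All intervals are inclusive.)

1

Evaluate at each i in [0,8]:
  i=0: ✗ (fails at j=1)
  i=1: ✗ (fails at j=1)
  i=2: ✗ (fails at j=2)
  i=3: ✗ (fails at j=4)
  i=4: ✗ (fails at j=4)
  i=5: ✓ (all of [5,6])
  i=6: ✗ (fails at j=7)
  i=7: ✗ (fails at j=7)
  i=8: ✗ (fails at j=8)
Positions where it holds: {5} → 1.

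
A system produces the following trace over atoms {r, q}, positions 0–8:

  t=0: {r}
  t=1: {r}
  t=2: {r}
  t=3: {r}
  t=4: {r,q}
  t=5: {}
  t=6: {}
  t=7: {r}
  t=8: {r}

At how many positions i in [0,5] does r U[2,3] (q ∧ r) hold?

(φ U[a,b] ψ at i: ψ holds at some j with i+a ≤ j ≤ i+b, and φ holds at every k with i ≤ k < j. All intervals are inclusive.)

Evaluate at each i in [0,5]:
  i=0: ✗ (no rhs in [2,3])
  i=1: ✓ (rhs at j=4; lhs holds on [1,3])
  i=2: ✓ (rhs at j=4; lhs holds on [2,3])
  i=3: ✗ (no rhs in [5,6])
  i=4: ✗ (no rhs in [6,7])
  i=5: ✗ (no rhs in [7,8])
Positions where it holds: {1, 2} → 2.

2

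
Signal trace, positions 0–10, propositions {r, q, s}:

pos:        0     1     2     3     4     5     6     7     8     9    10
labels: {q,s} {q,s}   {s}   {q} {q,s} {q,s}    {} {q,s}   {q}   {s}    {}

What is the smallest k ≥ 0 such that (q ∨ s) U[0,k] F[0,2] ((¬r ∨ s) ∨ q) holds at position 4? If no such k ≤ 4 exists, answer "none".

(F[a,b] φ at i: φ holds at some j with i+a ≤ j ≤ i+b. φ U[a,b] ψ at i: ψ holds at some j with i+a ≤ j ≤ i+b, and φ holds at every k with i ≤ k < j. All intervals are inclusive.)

Need earliest j ≥ 4 with F[0,2] ((¬r ∨ s) ∨ q), and (q ∨ s) at every k in [4,j-1].
  j=4: rhs holds (empty prefix). k = 0.

0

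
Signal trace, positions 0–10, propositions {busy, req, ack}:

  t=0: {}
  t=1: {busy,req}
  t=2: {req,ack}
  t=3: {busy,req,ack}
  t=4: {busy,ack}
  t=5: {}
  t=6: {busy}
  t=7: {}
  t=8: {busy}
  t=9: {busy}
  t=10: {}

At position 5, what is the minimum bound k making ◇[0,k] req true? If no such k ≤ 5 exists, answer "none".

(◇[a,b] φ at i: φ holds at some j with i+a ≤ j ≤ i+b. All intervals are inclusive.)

Scan j = 5,6,… for req:
  j=5: fails
  j=6: fails
  j=7: fails
  j=8: fails
  j=9: fails
  j=10: fails
No j in [5,10] satisfies it → none.

none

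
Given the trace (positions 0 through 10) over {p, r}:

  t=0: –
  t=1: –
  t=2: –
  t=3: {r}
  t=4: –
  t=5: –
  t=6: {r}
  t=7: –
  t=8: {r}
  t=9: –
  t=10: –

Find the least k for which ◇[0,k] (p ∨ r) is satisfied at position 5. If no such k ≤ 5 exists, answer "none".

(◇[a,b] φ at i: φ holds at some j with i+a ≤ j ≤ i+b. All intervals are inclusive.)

1

Scan j = 5,6,… for (p ∨ r):
  j=5: fails
  j=6: holds
First hit at j=6, so smallest k = 6-5 = 1.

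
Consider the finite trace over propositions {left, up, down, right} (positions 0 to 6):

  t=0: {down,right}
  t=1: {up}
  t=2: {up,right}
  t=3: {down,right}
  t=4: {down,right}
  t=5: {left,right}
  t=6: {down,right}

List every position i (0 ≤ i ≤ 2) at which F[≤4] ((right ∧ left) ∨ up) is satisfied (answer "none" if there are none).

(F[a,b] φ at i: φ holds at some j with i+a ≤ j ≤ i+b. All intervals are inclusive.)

Evaluate at each i in [0,2]:
  i=0: ✓ (witness j=1)
  i=1: ✓ (witness j=1)
  i=2: ✓ (witness j=2)

0, 1, 2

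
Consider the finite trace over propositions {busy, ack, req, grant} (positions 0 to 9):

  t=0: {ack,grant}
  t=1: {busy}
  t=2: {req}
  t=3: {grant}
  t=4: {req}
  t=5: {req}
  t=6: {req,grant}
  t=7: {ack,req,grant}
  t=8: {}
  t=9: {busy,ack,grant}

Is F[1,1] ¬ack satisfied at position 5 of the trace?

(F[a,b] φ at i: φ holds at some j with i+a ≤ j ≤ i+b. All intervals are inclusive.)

Check ¬ack at each j in [6,6]:
  j=6: true
Found at j=6 → formula holds.

Holds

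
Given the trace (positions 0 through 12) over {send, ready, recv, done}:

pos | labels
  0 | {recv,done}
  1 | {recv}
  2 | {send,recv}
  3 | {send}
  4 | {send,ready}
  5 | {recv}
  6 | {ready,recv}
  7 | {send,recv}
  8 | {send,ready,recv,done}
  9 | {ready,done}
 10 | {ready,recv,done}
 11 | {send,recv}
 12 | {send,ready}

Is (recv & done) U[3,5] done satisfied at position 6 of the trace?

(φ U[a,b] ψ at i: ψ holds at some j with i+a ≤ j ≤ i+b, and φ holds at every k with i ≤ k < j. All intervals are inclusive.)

Need some j in [9,11] with done, and (recv & done) at every k in [6,j-1].
  j=9: done holds, but (recv & done) fails at k=6 → not this j.
  j=10: done holds, but (recv & done) fails at k=6 → not this j.
  j=11: done false.
No j in the window works → until fails.

No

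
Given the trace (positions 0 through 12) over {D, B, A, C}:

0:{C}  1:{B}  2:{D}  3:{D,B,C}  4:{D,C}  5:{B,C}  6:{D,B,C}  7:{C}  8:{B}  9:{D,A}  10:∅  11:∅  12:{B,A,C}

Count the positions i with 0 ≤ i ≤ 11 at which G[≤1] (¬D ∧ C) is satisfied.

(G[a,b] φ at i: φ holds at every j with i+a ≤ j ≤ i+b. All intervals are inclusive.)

Evaluate at each i in [0,11]:
  i=0: ✗ (fails at j=1)
  i=1: ✗ (fails at j=1)
  i=2: ✗ (fails at j=2)
  i=3: ✗ (fails at j=3)
  i=4: ✗ (fails at j=4)
  i=5: ✗ (fails at j=6)
  i=6: ✗ (fails at j=6)
  i=7: ✗ (fails at j=8)
  i=8: ✗ (fails at j=8)
  i=9: ✗ (fails at j=9)
  i=10: ✗ (fails at j=10)
  i=11: ✗ (fails at j=11)
Positions where it holds: {} → 0.

0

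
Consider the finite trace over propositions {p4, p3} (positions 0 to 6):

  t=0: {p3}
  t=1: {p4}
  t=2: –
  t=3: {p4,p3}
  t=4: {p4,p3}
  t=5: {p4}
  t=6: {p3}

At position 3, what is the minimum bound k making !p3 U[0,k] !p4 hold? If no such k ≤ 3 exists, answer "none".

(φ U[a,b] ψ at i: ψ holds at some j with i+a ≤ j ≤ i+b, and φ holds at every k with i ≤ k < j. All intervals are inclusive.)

Need earliest j ≥ 3 with !p4, and !p3 at every k in [3,j-1].
  j=3: rhs fails.
  j=4: rhs fails.
  j=5: rhs fails.
  j=6: rhs holds but lhs fails at k=3.
No witness within the range → none.

none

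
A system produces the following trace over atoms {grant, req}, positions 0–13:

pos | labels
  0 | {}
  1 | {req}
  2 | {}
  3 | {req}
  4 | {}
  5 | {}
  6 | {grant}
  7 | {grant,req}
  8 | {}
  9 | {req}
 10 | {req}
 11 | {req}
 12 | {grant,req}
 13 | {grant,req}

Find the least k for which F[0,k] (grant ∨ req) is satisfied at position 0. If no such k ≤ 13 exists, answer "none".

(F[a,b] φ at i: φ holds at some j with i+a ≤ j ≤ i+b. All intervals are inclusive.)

Scan j = 0,1,… for (grant ∨ req):
  j=0: fails
  j=1: holds
First hit at j=1, so smallest k = 1-0 = 1.

1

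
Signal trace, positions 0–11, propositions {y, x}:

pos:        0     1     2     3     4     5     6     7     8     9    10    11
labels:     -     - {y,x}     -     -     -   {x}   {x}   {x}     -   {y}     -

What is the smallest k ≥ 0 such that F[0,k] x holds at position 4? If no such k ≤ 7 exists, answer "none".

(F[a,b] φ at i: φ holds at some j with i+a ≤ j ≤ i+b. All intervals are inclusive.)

2

Scan j = 4,5,… for x:
  j=4: fails
  j=5: fails
  j=6: holds
First hit at j=6, so smallest k = 6-4 = 2.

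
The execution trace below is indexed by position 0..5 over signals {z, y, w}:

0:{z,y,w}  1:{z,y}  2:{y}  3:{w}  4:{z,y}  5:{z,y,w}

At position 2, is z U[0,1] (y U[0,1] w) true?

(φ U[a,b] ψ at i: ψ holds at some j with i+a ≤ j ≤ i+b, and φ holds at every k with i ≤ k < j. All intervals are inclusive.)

Need some j in [2,3] with (y U[0,1] w), and z at every k in [2,j-1].
  j=2: (y U[0,1] w) holds; no prefix to check → satisfied.

Holds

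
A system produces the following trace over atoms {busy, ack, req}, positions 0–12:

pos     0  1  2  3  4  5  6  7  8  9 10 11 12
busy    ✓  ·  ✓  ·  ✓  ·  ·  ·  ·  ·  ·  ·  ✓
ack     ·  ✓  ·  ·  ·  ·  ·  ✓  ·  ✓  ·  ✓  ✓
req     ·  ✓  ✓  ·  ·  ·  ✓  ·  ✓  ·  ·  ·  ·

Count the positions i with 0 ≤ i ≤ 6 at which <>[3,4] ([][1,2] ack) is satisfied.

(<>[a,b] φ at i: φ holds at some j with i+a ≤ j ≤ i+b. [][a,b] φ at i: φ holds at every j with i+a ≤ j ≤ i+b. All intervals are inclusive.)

1

Evaluate at each i in [0,6]:
  i=0: ✗ (none in [3,4])
  i=1: ✗ (none in [4,5])
  i=2: ✗ (none in [5,6])
  i=3: ✗ (none in [6,7])
  i=4: ✗ (none in [7,8])
  i=5: ✗ (none in [8,9])
  i=6: ✓ (witness j=10)
Positions where it holds: {6} → 1.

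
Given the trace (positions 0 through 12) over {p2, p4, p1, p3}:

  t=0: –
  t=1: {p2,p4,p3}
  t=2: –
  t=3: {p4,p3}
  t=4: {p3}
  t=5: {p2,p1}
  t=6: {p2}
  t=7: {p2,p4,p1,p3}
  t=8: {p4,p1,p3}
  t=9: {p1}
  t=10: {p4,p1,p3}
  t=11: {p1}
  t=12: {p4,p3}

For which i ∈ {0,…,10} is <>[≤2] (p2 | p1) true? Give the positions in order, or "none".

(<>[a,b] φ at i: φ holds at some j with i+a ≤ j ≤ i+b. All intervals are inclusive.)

0, 1, 3, 4, 5, 6, 7, 8, 9, 10

Evaluate at each i in [0,10]:
  i=0: ✓ (witness j=1)
  i=1: ✓ (witness j=1)
  i=2: ✗ (none in [2,4])
  i=3: ✓ (witness j=5)
  i=4: ✓ (witness j=5)
  i=5: ✓ (witness j=5)
  i=6: ✓ (witness j=6)
  i=7: ✓ (witness j=7)
  i=8: ✓ (witness j=8)
  i=9: ✓ (witness j=9)
  i=10: ✓ (witness j=10)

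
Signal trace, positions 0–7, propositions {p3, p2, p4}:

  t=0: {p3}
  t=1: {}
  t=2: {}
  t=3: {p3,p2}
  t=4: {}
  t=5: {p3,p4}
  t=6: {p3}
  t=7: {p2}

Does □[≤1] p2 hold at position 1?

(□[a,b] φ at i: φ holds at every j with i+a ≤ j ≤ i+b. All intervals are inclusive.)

Check p2 at every j in [1,2]:
  j=1: false
  j=2: false
Fails at j=1 → formula fails.

Does not hold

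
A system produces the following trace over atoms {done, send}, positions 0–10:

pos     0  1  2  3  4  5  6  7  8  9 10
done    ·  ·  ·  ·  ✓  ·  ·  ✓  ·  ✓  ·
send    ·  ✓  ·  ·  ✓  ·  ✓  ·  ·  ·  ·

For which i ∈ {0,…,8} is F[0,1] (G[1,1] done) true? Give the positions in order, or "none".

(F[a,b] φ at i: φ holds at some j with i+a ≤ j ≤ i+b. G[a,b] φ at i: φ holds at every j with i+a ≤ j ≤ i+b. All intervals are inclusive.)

2, 3, 5, 6, 7, 8

Evaluate at each i in [0,8]:
  i=0: ✗ (none in [0,1])
  i=1: ✗ (none in [1,2])
  i=2: ✓ (witness j=3)
  i=3: ✓ (witness j=3)
  i=4: ✗ (none in [4,5])
  i=5: ✓ (witness j=6)
  i=6: ✓ (witness j=6)
  i=7: ✓ (witness j=8)
  i=8: ✓ (witness j=8)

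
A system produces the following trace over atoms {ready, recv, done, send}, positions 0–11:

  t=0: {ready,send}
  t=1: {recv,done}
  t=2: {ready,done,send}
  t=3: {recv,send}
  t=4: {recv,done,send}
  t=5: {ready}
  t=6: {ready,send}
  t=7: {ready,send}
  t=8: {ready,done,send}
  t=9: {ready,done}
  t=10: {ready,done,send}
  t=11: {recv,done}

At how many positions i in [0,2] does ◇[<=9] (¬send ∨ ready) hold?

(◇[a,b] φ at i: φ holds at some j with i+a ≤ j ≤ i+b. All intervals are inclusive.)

Evaluate at each i in [0,2]:
  i=0: ✓ (witness j=0)
  i=1: ✓ (witness j=1)
  i=2: ✓ (witness j=2)
Positions where it holds: {0, 1, 2} → 3.

3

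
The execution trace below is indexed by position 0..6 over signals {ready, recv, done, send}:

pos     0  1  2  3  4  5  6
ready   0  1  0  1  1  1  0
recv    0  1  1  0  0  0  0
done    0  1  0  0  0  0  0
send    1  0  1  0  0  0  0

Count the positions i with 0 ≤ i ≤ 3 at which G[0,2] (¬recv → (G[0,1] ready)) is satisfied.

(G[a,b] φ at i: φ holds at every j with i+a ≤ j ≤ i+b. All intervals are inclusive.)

2

Evaluate at each i in [0,3]:
  i=0: ✗ (fails at j=0)
  i=1: ✓ (all of [1,3])
  i=2: ✓ (all of [2,4])
  i=3: ✗ (fails at j=5)
Positions where it holds: {1, 2} → 2.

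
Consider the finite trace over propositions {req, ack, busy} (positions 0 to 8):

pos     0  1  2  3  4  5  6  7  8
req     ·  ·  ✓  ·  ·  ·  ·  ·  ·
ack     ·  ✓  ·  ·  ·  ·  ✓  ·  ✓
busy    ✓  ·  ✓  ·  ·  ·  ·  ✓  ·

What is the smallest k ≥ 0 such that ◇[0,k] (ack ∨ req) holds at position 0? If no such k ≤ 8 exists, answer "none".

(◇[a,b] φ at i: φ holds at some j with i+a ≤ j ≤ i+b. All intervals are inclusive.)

1

Scan j = 0,1,… for (ack ∨ req):
  j=0: fails
  j=1: holds
First hit at j=1, so smallest k = 1-0 = 1.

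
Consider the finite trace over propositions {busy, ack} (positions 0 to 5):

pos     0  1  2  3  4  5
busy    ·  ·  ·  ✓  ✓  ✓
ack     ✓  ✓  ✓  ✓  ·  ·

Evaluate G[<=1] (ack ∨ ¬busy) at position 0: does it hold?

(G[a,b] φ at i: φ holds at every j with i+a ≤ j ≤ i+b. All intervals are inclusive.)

Check (ack ∨ ¬busy) at every j in [0,1]:
  j=0: true
  j=1: true
All positions satisfy it → formula holds.

True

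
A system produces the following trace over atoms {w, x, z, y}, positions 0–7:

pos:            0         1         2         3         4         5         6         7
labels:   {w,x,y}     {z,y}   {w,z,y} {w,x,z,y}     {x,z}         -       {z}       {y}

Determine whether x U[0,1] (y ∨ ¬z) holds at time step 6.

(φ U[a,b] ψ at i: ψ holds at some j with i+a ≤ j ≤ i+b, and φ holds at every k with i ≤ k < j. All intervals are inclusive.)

Does not hold

Need some j in [6,7] with (y ∨ ¬z), and x at every k in [6,j-1].
  j=6: (y ∨ ¬z) false.
  j=7: (y ∨ ¬z) holds, but x fails at k=6 → not this j.
No j in the window works → until fails.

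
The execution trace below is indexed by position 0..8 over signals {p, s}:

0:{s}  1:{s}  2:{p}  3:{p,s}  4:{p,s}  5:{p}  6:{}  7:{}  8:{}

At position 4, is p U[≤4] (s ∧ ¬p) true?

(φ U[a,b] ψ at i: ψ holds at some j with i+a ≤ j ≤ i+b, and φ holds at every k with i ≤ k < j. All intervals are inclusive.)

No

Need some j in [4,8] with (s ∧ ¬p), and p at every k in [4,j-1].
  j=4: (s ∧ ¬p) false.
  j=5: (s ∧ ¬p) false.
  j=6: (s ∧ ¬p) false.
  j=7: (s ∧ ¬p) false.
  j=8: (s ∧ ¬p) false.
No j in the window works → until fails.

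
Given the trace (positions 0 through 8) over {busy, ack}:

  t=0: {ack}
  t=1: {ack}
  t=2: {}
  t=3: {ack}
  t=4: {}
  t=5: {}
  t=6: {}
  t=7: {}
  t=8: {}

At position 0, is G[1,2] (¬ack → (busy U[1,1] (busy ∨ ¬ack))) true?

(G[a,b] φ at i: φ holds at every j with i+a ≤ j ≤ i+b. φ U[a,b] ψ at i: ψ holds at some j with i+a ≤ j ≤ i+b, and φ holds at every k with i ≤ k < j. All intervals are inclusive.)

Check (¬ack → (busy U[1,1] (busy ∨ ¬ack))) at every j in [1,2]:
  j=1: antecedent false → ✓
  j=2: antecedent true; consequent fails → ✗
Fails at j=2 → formula fails.

Does not hold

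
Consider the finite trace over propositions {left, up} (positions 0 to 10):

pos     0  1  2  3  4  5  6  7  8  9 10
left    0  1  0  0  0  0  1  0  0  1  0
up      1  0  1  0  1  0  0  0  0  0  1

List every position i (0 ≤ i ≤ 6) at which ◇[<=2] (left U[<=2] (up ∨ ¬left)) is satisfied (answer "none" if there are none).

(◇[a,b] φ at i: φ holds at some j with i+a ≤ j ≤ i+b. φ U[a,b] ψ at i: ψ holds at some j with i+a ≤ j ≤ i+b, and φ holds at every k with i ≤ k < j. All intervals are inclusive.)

0, 1, 2, 3, 4, 5, 6

Evaluate at each i in [0,6]:
  i=0: ✓ (witness j=0)
  i=1: ✓ (witness j=1)
  i=2: ✓ (witness j=2)
  i=3: ✓ (witness j=3)
  i=4: ✓ (witness j=4)
  i=5: ✓ (witness j=5)
  i=6: ✓ (witness j=6)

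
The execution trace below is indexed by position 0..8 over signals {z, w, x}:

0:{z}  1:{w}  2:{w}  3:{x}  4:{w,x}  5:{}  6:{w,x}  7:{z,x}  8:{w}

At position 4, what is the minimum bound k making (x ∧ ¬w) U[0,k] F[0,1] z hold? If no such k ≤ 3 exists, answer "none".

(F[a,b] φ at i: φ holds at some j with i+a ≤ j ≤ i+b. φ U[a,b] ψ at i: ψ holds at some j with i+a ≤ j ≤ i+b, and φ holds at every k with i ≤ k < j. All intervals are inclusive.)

Need earliest j ≥ 4 with F[0,1] z, and (x ∧ ¬w) at every k in [4,j-1].
  j=4: rhs fails.
  j=5: rhs fails.
  j=6: rhs holds but lhs fails at k=4.
  j=7: rhs holds but lhs fails at k=4.
No witness within the range → none.

none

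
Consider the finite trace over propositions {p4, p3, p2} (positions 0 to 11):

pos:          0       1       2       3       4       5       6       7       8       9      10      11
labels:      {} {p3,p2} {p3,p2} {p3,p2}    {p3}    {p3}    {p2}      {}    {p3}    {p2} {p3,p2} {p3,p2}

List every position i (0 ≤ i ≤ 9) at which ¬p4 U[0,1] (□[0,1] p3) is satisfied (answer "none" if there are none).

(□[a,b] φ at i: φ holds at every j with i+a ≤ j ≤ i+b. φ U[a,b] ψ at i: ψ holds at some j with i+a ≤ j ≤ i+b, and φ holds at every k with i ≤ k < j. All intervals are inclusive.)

0, 1, 2, 3, 4, 9

Evaluate at each i in [0,9]:
  i=0: ✓ (rhs at j=1; lhs holds on [0,0])
  i=1: ✓ (rhs at j=1)
  i=2: ✓ (rhs at j=2)
  i=3: ✓ (rhs at j=3)
  i=4: ✓ (rhs at j=4)
  i=5: ✗ (no rhs in [5,6])
  i=6: ✗ (no rhs in [6,7])
  i=7: ✗ (no rhs in [7,8])
  i=8: ✗ (no rhs in [8,9])
  i=9: ✓ (rhs at j=10; lhs holds on [9,9])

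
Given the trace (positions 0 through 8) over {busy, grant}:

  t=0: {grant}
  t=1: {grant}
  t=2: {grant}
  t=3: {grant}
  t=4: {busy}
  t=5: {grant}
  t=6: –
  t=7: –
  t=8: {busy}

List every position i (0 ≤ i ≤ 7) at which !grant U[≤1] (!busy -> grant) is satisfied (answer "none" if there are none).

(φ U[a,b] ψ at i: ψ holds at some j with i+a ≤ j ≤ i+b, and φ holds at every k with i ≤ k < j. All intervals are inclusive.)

0, 1, 2, 3, 4, 5, 7

Evaluate at each i in [0,7]:
  i=0: ✓ (rhs at j=0)
  i=1: ✓ (rhs at j=1)
  i=2: ✓ (rhs at j=2)
  i=3: ✓ (rhs at j=3)
  i=4: ✓ (rhs at j=4)
  i=5: ✓ (rhs at j=5)
  i=6: ✗ (no rhs in [6,7])
  i=7: ✓ (rhs at j=8; lhs holds on [7,7])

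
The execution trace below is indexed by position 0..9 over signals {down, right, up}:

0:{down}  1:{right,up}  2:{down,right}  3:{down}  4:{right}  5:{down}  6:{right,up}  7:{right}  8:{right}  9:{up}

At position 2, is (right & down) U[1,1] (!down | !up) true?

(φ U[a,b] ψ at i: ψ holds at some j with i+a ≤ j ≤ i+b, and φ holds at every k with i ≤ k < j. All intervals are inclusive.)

True

Need some j in [3,3] with (!down | !up), and (right & down) at every k in [2,j-1].
  j=3: (!down | !up) holds; (right & down) holds at every k in [2,2] → satisfied.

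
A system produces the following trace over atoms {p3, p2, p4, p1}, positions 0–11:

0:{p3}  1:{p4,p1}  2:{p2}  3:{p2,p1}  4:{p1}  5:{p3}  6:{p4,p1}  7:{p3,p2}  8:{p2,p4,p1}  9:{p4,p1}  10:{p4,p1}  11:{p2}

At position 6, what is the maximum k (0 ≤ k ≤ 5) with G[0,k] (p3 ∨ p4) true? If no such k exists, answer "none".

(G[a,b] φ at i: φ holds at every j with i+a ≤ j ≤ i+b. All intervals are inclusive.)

(p3 ∨ p4) must hold from j=6 onward; find where it first fails.
  j=6: holds
  j=7: holds
  j=8: holds
  j=9: holds
  j=10: holds
  j=11: fails
Holds on [6,10], so largest k = 4.

4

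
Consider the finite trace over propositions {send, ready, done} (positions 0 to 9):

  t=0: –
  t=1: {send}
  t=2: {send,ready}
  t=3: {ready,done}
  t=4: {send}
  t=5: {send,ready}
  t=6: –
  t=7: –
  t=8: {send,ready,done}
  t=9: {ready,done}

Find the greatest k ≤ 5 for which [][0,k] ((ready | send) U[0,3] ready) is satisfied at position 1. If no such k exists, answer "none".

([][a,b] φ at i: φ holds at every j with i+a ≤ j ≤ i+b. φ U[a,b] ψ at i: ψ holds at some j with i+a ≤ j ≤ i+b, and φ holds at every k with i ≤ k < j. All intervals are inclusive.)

((ready | send) U[0,3] ready) must hold from j=1 onward; find where it first fails.
  j=1: holds
  j=2: holds
  j=3: holds
  j=4: holds
  j=5: holds
  j=6: fails
Holds on [1,5], so largest k = 4.

4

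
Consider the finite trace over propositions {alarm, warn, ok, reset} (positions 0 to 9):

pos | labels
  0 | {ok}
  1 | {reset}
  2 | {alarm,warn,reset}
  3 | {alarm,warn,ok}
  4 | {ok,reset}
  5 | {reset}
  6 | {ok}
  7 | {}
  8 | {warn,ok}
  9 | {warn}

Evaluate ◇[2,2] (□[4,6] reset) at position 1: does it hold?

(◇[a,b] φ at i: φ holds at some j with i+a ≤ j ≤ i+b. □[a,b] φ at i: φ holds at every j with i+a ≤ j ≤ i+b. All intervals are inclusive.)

No

Check □[4,6] reset at each j in [3,3]:
  j=3: fails at 7
No position in the window satisfies it → formula fails.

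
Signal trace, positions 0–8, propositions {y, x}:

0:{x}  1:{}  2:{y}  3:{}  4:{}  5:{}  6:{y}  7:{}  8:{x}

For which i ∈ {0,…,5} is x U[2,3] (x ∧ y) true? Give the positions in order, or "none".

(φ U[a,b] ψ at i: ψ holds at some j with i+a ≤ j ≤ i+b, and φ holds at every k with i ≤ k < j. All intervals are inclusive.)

none

Evaluate at each i in [0,5]:
  i=0: ✗ (no rhs in [2,3])
  i=1: ✗ (no rhs in [3,4])
  i=2: ✗ (no rhs in [4,5])
  i=3: ✗ (no rhs in [5,6])
  i=4: ✗ (no rhs in [6,7])
  i=5: ✗ (no rhs in [7,8])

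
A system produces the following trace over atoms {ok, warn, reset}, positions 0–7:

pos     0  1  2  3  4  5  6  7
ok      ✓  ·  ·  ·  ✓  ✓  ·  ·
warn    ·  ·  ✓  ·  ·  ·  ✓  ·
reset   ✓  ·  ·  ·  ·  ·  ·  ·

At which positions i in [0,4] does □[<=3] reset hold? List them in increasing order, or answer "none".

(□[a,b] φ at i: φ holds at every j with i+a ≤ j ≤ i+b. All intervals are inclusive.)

Evaluate at each i in [0,4]:
  i=0: ✗ (fails at j=1)
  i=1: ✗ (fails at j=1)
  i=2: ✗ (fails at j=2)
  i=3: ✗ (fails at j=3)
  i=4: ✗ (fails at j=4)

none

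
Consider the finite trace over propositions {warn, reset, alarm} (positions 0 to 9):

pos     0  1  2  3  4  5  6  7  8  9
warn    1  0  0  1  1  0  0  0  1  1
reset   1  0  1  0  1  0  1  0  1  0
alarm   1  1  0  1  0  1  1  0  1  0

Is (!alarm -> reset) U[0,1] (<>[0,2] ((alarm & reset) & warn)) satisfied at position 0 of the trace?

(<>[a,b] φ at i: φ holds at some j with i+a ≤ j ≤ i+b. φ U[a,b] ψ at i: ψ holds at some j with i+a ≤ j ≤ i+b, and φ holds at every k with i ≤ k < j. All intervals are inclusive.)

Need some j in [0,1] with <>[0,2] ((alarm & reset) & warn), and (!alarm -> reset) at every k in [0,j-1].
  j=0: <>[0,2] ((alarm & reset) & warn) holds; no prefix to check → satisfied.

Holds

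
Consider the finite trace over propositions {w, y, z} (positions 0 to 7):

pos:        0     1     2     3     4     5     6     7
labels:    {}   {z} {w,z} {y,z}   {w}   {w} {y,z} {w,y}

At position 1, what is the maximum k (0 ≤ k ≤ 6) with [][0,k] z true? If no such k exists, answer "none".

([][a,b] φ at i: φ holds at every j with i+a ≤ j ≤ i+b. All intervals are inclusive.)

2

z must hold from j=1 onward; find where it first fails.
  j=1: holds
  j=2: holds
  j=3: holds
  j=4: fails
Holds on [1,3], so largest k = 2.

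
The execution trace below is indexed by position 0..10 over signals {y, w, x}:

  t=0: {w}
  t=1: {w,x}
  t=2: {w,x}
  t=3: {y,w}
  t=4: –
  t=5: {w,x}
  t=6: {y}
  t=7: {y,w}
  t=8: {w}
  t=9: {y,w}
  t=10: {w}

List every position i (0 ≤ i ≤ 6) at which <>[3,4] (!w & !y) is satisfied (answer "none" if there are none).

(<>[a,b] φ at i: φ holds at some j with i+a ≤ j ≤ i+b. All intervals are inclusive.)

0, 1

Evaluate at each i in [0,6]:
  i=0: ✓ (witness j=4)
  i=1: ✓ (witness j=4)
  i=2: ✗ (none in [5,6])
  i=3: ✗ (none in [6,7])
  i=4: ✗ (none in [7,8])
  i=5: ✗ (none in [8,9])
  i=6: ✗ (none in [9,10])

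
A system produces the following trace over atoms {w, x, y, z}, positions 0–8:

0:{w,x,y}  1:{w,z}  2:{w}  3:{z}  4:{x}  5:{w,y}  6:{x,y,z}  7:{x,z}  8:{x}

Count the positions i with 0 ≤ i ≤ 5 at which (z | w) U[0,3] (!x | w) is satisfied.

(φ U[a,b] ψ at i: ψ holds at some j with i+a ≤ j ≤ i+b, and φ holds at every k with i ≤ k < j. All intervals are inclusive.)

Evaluate at each i in [0,5]:
  i=0: ✓ (rhs at j=0)
  i=1: ✓ (rhs at j=1)
  i=2: ✓ (rhs at j=2)
  i=3: ✓ (rhs at j=3)
  i=4: ✗ (lhs fails at k=4 before rhs at j=5)
  i=5: ✓ (rhs at j=5)
Positions where it holds: {0, 1, 2, 3, 5} → 5.

5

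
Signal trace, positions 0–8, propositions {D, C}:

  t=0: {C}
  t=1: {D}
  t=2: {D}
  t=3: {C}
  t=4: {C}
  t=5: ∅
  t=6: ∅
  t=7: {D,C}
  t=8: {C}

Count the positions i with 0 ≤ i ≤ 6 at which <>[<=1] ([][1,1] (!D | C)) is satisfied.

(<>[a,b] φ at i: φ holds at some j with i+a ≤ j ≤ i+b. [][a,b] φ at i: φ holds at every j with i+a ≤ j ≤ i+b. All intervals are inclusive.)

6

Evaluate at each i in [0,6]:
  i=0: ✗ (none in [0,1])
  i=1: ✓ (witness j=2)
  i=2: ✓ (witness j=2)
  i=3: ✓ (witness j=3)
  i=4: ✓ (witness j=4)
  i=5: ✓ (witness j=5)
  i=6: ✓ (witness j=6)
Positions where it holds: {1, 2, 3, 4, 5, 6} → 6.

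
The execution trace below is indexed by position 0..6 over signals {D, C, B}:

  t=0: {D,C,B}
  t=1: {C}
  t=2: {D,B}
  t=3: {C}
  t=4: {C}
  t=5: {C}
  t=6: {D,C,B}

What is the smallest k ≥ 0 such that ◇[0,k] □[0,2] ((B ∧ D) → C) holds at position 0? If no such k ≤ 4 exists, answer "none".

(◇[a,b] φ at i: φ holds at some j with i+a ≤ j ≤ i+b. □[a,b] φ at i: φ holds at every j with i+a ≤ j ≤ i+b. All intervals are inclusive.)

Scan j = 0,1,… for □[0,2] ((B ∧ D) → C):
  j=0: fails
  j=1: fails
  j=2: fails
  j=3: holds
First hit at j=3, so smallest k = 3-0 = 3.

3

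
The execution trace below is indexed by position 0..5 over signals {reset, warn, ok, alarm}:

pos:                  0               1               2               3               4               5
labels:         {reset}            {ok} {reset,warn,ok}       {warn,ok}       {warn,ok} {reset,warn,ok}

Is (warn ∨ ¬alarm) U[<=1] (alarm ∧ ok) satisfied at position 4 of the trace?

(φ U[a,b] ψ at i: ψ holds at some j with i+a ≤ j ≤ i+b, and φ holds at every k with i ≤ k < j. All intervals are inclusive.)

Need some j in [4,5] with (alarm ∧ ok), and (warn ∨ ¬alarm) at every k in [4,j-1].
  j=4: (alarm ∧ ok) false.
  j=5: (alarm ∧ ok) false.
No j in the window works → until fails.

No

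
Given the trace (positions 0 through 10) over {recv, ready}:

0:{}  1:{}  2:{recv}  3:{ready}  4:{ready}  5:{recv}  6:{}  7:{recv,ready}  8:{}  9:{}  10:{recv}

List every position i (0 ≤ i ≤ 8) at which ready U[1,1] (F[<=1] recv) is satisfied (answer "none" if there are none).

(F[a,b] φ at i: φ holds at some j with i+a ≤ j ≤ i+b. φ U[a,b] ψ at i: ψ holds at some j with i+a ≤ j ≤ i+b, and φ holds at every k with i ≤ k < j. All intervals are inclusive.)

Evaluate at each i in [0,8]:
  i=0: ✗ (lhs fails at k=0 before rhs at j=1)
  i=1: ✗ (lhs fails at k=1 before rhs at j=2)
  i=2: ✗ (no rhs in [3,3])
  i=3: ✓ (rhs at j=4; lhs holds on [3,3])
  i=4: ✓ (rhs at j=5; lhs holds on [4,4])
  i=5: ✗ (lhs fails at k=5 before rhs at j=6)
  i=6: ✗ (lhs fails at k=6 before rhs at j=7)
  i=7: ✗ (no rhs in [8,8])
  i=8: ✗ (lhs fails at k=8 before rhs at j=9)

3, 4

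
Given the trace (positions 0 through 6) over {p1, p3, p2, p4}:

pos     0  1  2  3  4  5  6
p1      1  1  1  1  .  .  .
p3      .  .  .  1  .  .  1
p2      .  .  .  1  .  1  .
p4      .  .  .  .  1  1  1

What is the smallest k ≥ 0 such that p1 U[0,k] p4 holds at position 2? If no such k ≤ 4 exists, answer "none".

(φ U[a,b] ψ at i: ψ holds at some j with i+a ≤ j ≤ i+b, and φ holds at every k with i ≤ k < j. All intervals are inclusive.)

Need earliest j ≥ 2 with p4, and p1 at every k in [2,j-1].
  j=2: rhs fails.
  j=3: rhs fails.
  j=4: rhs holds; lhs holds on [2,3]. k = 2.

2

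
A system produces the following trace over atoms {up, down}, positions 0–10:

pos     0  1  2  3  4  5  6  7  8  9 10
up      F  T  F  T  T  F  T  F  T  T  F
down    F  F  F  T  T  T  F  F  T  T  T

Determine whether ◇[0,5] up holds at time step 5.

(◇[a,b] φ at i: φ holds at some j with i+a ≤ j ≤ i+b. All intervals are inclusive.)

Yes

Check up at each j in [5,10]:
  j=5: false
  j=6: true
  j=7: false
  j=8: true
  j=9: true
  j=10: false
Found at j=6 → formula holds.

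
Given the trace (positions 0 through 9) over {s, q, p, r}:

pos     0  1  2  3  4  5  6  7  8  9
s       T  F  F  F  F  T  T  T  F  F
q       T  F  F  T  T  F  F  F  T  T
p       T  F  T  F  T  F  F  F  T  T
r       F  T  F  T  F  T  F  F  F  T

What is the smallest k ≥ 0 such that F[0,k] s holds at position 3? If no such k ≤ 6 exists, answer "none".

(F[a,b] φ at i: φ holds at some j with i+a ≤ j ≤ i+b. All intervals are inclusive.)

2

Scan j = 3,4,… for s:
  j=3: fails
  j=4: fails
  j=5: holds
First hit at j=5, so smallest k = 5-3 = 2.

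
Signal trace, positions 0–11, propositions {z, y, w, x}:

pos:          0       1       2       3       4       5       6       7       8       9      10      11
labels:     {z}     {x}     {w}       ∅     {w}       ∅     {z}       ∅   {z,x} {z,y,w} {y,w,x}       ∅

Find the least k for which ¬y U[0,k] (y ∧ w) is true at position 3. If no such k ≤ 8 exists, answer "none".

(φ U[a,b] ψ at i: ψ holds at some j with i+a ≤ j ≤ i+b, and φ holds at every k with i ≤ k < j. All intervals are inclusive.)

Need earliest j ≥ 3 with (y ∧ w), and ¬y at every k in [3,j-1].
  j=3: rhs fails.
  j=4: rhs fails.
  j=5: rhs fails.
  j=6: rhs fails.
  j=7: rhs fails.
  j=8: rhs fails.
  j=9: rhs holds; lhs holds on [3,8]. k = 6.

6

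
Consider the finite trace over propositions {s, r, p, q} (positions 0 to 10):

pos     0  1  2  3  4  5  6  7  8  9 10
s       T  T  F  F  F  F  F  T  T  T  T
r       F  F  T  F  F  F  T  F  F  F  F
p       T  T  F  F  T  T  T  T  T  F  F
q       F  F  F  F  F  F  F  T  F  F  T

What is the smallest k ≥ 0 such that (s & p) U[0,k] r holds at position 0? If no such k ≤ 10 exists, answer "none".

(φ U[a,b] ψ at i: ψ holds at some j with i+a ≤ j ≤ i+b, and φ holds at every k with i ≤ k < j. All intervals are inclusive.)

Need earliest j ≥ 0 with r, and (s & p) at every k in [0,j-1].
  j=0: rhs fails.
  j=1: rhs fails.
  j=2: rhs holds; lhs holds on [0,1]. k = 2.

2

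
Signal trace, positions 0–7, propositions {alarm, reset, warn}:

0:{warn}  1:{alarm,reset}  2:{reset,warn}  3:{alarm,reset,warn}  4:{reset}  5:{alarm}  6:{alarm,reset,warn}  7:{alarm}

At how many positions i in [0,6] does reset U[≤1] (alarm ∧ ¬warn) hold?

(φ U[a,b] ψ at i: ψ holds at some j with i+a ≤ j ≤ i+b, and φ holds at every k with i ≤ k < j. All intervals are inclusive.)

4

Evaluate at each i in [0,6]:
  i=0: ✗ (lhs fails at k=0 before rhs at j=1)
  i=1: ✓ (rhs at j=1)
  i=2: ✗ (no rhs in [2,3])
  i=3: ✗ (no rhs in [3,4])
  i=4: ✓ (rhs at j=5; lhs holds on [4,4])
  i=5: ✓ (rhs at j=5)
  i=6: ✓ (rhs at j=7; lhs holds on [6,6])
Positions where it holds: {1, 4, 5, 6} → 4.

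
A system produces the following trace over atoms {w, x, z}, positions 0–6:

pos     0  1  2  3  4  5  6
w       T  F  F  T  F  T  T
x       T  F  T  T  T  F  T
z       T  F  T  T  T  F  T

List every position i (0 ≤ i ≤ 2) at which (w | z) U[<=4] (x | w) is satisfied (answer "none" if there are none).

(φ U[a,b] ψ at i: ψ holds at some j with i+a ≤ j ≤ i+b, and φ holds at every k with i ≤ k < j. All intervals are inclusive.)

0, 2

Evaluate at each i in [0,2]:
  i=0: ✓ (rhs at j=0)
  i=1: ✗ (lhs fails at k=1 before rhs at j=2)
  i=2: ✓ (rhs at j=2)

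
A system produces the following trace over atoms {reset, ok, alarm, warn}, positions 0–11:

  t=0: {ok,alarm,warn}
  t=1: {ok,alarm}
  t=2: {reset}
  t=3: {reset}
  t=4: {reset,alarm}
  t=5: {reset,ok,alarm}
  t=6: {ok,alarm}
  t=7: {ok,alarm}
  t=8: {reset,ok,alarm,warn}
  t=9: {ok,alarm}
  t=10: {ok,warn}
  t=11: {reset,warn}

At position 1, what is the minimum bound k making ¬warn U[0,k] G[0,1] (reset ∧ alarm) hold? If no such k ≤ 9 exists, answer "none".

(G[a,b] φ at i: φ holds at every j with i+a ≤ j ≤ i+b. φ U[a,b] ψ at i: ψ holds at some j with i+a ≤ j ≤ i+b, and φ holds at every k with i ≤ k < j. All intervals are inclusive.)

3

Need earliest j ≥ 1 with G[0,1] (reset ∧ alarm), and ¬warn at every k in [1,j-1].
  j=1: rhs fails.
  j=2: rhs fails.
  j=3: rhs fails.
  j=4: rhs holds; lhs holds on [1,3]. k = 3.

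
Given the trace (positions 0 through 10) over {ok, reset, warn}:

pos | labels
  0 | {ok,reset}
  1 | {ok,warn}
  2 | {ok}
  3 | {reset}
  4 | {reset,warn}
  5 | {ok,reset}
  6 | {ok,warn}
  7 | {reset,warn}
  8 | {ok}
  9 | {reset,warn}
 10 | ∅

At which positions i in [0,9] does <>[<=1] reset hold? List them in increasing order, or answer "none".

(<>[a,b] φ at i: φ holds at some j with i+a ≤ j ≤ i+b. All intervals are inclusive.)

0, 2, 3, 4, 5, 6, 7, 8, 9

Evaluate at each i in [0,9]:
  i=0: ✓ (witness j=0)
  i=1: ✗ (none in [1,2])
  i=2: ✓ (witness j=3)
  i=3: ✓ (witness j=3)
  i=4: ✓ (witness j=4)
  i=5: ✓ (witness j=5)
  i=6: ✓ (witness j=7)
  i=7: ✓ (witness j=7)
  i=8: ✓ (witness j=9)
  i=9: ✓ (witness j=9)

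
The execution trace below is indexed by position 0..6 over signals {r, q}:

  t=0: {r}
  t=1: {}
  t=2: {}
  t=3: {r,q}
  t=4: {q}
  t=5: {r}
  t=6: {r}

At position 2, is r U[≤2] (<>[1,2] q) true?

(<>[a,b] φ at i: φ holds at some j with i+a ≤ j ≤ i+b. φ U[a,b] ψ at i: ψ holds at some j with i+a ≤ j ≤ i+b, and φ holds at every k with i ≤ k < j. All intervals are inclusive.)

True

Need some j in [2,4] with <>[1,2] q, and r at every k in [2,j-1].
  j=2: <>[1,2] q holds; no prefix to check → satisfied.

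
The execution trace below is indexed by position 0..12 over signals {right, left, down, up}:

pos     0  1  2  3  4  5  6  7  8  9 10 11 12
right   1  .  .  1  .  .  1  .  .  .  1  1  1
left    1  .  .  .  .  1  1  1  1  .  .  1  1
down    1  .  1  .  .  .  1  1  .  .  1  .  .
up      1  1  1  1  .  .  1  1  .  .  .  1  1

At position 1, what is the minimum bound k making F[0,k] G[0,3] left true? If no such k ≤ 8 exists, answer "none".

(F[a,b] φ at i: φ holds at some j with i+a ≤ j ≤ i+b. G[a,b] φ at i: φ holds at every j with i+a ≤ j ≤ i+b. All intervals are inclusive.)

Scan j = 1,2,… for G[0,3] left:
  j=1: fails
  j=2: fails
  j=3: fails
  j=4: fails
  j=5: holds
First hit at j=5, so smallest k = 5-1 = 4.

4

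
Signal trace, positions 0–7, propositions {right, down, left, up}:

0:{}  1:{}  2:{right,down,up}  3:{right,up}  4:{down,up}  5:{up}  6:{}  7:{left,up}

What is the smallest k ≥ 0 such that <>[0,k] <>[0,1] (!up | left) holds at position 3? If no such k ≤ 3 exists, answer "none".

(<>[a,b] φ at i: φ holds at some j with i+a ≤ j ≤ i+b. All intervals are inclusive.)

Scan j = 3,4,… for <>[0,1] (!up | left):
  j=3: fails
  j=4: fails
  j=5: holds
First hit at j=5, so smallest k = 5-3 = 2.

2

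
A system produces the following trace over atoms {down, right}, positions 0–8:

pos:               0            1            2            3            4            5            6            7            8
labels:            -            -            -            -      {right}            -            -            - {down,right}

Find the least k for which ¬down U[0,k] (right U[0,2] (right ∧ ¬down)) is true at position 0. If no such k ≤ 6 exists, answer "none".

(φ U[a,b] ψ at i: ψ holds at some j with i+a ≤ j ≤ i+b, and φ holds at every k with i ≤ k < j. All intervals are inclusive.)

4

Need earliest j ≥ 0 with (right U[0,2] (right ∧ ¬down)), and ¬down at every k in [0,j-1].
  j=0: rhs fails.
  j=1: rhs fails.
  j=2: rhs fails.
  j=3: rhs fails.
  j=4: rhs holds; lhs holds on [0,3]. k = 4.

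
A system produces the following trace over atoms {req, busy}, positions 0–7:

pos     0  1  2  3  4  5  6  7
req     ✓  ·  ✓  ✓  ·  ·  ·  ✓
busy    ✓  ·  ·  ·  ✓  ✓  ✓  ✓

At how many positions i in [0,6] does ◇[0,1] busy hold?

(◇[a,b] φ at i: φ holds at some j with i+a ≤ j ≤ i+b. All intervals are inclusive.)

Evaluate at each i in [0,6]:
  i=0: ✓ (witness j=0)
  i=1: ✗ (none in [1,2])
  i=2: ✗ (none in [2,3])
  i=3: ✓ (witness j=4)
  i=4: ✓ (witness j=4)
  i=5: ✓ (witness j=5)
  i=6: ✓ (witness j=6)
Positions where it holds: {0, 3, 4, 5, 6} → 5.

5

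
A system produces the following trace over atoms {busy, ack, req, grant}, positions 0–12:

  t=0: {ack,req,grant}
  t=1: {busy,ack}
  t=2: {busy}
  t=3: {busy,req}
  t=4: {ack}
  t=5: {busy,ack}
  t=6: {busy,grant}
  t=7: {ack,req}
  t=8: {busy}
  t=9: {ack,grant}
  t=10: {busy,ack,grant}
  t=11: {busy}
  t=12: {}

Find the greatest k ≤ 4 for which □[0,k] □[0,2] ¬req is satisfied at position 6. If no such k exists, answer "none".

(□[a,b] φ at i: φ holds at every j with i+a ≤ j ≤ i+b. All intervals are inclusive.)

none

□[0,2] ¬req must hold from j=6 onward; find where it first fails.
  j=6: fails → no k works.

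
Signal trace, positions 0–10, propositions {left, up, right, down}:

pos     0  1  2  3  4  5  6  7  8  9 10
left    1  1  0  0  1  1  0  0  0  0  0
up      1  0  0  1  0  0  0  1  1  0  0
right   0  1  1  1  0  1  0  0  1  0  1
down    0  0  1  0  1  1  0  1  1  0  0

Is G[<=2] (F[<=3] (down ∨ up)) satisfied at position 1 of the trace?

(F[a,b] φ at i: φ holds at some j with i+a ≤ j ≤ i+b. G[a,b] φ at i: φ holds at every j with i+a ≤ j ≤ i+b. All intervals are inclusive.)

Yes

Check F[<=3] (down ∨ up) at every j in [1,3]:
  j=1: holds (witness at 2)
  j=2: holds (witness at 2)
  j=3: holds (witness at 3)
All positions satisfy it → formula holds.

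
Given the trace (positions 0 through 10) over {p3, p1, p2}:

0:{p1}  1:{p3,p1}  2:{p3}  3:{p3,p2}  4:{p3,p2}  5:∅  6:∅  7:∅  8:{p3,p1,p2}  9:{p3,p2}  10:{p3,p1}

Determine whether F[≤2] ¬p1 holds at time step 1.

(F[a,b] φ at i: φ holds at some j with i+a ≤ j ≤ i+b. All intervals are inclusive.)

Holds

Check ¬p1 at each j in [1,3]:
  j=1: false
  j=2: true
  j=3: true
Found at j=2 → formula holds.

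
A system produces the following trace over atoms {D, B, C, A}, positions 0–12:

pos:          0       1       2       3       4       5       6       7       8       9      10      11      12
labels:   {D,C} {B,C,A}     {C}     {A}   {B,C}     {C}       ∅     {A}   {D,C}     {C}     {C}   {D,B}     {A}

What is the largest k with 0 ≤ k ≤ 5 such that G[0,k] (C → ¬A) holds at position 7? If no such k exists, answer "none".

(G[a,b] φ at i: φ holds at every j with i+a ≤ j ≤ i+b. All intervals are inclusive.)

(C → ¬A) must hold from j=7 onward; find where it first fails.
  j=7: holds
  j=8: holds
  j=9: holds
  j=10: holds
  j=11: holds
  j=12: holds
Holds through j=12; largest k = 5.

5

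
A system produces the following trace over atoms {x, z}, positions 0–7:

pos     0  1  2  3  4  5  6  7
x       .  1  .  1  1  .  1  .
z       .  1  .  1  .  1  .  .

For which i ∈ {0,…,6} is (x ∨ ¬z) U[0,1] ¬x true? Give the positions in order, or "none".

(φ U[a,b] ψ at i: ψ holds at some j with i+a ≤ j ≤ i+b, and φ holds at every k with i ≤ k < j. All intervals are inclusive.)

Evaluate at each i in [0,6]:
  i=0: ✓ (rhs at j=0)
  i=1: ✓ (rhs at j=2; lhs holds on [1,1])
  i=2: ✓ (rhs at j=2)
  i=3: ✗ (no rhs in [3,4])
  i=4: ✓ (rhs at j=5; lhs holds on [4,4])
  i=5: ✓ (rhs at j=5)
  i=6: ✓ (rhs at j=7; lhs holds on [6,6])

0, 1, 2, 4, 5, 6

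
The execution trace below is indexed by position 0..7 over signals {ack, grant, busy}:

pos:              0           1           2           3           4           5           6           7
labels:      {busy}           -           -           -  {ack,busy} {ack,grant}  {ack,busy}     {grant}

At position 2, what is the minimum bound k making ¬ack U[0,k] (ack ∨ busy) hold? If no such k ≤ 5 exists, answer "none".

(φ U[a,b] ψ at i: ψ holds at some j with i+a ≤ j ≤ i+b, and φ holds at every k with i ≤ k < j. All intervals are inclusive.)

2

Need earliest j ≥ 2 with (ack ∨ busy), and ¬ack at every k in [2,j-1].
  j=2: rhs fails.
  j=3: rhs fails.
  j=4: rhs holds; lhs holds on [2,3]. k = 2.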